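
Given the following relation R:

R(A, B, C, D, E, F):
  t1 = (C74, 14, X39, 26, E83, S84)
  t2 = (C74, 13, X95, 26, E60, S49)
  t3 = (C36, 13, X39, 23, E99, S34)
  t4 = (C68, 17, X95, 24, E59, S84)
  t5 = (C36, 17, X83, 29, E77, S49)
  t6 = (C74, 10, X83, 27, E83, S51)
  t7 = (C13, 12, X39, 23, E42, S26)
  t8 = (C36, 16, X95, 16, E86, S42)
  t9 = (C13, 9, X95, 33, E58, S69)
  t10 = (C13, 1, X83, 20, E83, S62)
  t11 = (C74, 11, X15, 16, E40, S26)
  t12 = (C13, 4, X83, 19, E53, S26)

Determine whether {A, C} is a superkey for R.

No

Rows 10 and 12 have the same {A, C} value (A=C13, C=X83) but are distinct tuples, so {A, C} does not determine every attribute — not a superkey.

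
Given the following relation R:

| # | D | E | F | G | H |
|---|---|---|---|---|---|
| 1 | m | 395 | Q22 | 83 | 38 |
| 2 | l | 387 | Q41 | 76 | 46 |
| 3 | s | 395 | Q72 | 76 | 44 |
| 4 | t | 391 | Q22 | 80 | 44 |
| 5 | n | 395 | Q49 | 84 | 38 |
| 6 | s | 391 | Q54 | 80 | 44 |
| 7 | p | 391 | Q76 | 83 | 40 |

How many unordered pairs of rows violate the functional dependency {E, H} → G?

1

(E=395, H=38): violating pairs (1,5) — 1 pair.
(E=391, H=44): all 2 rows agree on G — 0 pairs.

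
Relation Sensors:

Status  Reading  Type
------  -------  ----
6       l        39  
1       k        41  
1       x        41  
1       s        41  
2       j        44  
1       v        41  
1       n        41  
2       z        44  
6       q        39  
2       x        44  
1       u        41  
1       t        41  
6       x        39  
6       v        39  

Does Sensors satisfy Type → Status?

Type=39: 4 rows → Status = 6, 6, 6, 6 ✓
Type=41: 7 rows → Status = 1, 1, 1, 1, 1, 1, 1 ✓
Type=44: 3 rows → Status = 2, 2, 2 ✓
Every Type value is associated with a single Status value, so Type → Status holds.

Yes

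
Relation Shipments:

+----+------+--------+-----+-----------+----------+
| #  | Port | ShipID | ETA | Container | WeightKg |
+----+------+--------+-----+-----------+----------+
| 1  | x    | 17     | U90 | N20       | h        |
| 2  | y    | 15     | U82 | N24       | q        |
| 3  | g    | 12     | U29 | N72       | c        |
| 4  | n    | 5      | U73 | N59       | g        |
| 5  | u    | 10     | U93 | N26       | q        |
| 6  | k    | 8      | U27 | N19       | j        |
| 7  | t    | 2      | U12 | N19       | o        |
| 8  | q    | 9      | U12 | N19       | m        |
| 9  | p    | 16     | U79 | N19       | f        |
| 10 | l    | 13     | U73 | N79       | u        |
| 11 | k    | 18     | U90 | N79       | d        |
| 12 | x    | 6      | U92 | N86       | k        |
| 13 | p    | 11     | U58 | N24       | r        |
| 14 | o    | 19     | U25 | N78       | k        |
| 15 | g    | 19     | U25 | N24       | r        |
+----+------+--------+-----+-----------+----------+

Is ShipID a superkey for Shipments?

No

Rows 14 and 15 have the same ShipID value ShipID=19 but are distinct tuples, so ShipID does not determine every attribute — not a superkey.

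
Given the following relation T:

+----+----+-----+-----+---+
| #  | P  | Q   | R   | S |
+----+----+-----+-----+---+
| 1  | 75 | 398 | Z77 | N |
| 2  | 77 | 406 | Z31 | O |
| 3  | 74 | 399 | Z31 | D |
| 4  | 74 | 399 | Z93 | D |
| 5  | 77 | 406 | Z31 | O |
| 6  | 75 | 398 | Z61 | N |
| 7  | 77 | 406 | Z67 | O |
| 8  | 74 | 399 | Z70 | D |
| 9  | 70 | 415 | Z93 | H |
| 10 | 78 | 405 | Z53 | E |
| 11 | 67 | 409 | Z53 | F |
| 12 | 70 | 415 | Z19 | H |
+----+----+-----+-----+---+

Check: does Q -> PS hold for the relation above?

Q=398: rows 1, 6 → {P,S} = (75, N), (75, N) ✓
Q=406: rows 2, 5, 7 → {P,S} = (77, O), (77, O), (77, O) ✓
Q=399: rows 3, 4, 8 → {P,S} = (74, D), (74, D), (74, D) ✓
Q=415: rows 9, 12 → {P,S} = (70, H), (70, H) ✓
Q=405: row 10 → {P,S} = (78, E) ✓
Q=409: row 11 → {P,S} = (67, F) ✓
Every Q value is associated with a single PS value, so Q -> PS holds.

Yes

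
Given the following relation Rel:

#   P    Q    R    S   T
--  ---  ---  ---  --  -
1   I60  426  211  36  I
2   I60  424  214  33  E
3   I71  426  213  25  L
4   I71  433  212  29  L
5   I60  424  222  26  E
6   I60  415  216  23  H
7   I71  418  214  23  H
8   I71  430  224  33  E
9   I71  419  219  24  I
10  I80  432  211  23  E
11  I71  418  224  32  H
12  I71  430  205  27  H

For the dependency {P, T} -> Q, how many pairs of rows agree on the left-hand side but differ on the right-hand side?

(P=I60, T=E): all 2 rows agree on Q — 0 pairs.
(P=I71, T=L): violating pairs (3,4) — 1 pair.
(P=I71, T=H): violating pairs (7,12), (11,12) — 2 pairs.

3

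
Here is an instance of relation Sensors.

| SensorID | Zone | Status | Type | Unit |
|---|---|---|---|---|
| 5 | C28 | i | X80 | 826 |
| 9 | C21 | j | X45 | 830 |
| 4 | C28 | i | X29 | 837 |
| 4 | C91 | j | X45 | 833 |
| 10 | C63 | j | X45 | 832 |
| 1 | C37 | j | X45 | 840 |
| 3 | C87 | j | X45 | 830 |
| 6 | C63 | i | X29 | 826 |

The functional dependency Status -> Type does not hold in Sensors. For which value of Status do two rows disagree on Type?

Status=i: 3 rows → Type takes values {X80, X29} — violation
Status=j: 5 rows → Type = X45, X45, X45, X45, X45 ✓
The only Status value with inconsistent Type is Status=i.

i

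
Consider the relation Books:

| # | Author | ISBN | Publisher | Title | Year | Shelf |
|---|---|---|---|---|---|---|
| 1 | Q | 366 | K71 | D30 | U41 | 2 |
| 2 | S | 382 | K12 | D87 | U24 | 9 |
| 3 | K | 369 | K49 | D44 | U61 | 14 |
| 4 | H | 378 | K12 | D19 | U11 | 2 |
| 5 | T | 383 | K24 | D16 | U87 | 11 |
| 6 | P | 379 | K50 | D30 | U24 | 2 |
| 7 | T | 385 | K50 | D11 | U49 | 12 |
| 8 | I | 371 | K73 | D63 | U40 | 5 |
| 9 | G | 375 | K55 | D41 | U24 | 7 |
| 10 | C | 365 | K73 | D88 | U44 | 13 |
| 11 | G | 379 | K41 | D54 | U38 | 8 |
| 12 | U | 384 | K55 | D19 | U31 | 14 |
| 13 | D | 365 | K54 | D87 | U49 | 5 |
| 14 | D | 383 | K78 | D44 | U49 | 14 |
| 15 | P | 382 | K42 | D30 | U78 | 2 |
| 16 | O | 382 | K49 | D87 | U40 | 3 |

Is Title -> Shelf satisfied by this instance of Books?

No

Title=D30: rows 1, 6, 15 → Shelf = 2, 2, 2 ✓
Title=D87: rows 2, 13, 16 → Shelf takes values {9, 5, 3} — violation
Title=D44: rows 3, 14 → Shelf = 14, 14 ✓
Title=D19: rows 4, 12 → Shelf takes values {2, 14} — violation
Title=D16: row 5 → Shelf = 11 ✓
Title=D11: row 7 → Shelf = 12 ✓
Title=D63: row 8 → Shelf = 5 ✓
Title=D41: row 9 → Shelf = 7 ✓
Title=D88: row 10 → Shelf = 13 ✓
Title=D54: row 11 → Shelf = 8 ✓
Two rows agree on Title but differ on Shelf, so Title -> Shelf does not hold.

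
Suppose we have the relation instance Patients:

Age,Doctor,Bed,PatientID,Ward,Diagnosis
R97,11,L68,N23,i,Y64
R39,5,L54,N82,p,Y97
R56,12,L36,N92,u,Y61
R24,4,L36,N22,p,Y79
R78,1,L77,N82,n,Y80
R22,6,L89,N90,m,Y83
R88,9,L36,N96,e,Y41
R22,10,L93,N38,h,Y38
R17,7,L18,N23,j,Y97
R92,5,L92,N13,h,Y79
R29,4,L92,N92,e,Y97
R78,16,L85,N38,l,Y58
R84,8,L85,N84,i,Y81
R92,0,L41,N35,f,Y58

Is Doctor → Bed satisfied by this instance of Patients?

No

Doctor=11: 1 row → Bed = L68 ✓
Doctor=5: 2 rows → Bed takes values {L54, L92} — violation
Doctor=12: 1 row → Bed = L36 ✓
Doctor=4: 2 rows → Bed takes values {L36, L92} — violation
Doctor=1: 1 row → Bed = L77 ✓
Doctor=6: 1 row → Bed = L89 ✓
Doctor=9: 1 row → Bed = L36 ✓
Doctor=10: 1 row → Bed = L93 ✓
Doctor=7: 1 row → Bed = L18 ✓
Doctor=16: 1 row → Bed = L85 ✓
Doctor=8: 1 row → Bed = L85 ✓
Doctor=0: 1 row → Bed = L41 ✓
Two rows agree on Doctor but differ on Bed, so Doctor → Bed does not hold.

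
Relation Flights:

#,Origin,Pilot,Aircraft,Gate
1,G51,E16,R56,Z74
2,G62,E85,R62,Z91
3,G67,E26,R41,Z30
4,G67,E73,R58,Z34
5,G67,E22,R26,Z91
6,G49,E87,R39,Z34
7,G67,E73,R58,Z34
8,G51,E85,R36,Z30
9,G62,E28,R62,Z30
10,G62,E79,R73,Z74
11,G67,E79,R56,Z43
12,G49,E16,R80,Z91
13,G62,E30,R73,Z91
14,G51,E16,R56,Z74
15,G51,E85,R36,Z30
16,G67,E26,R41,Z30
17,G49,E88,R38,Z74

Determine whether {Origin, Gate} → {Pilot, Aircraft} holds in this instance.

(Origin=G51, Gate=Z74): rows 1, 14 → {Pilot,Aircraft} = (E16, R56), (E16, R56) ✓
(Origin=G62, Gate=Z91): rows 2, 13 → {Pilot,Aircraft} takes values {(E85, R62), (E30, R73)} — violation
(Origin=G67, Gate=Z30): rows 3, 16 → {Pilot,Aircraft} = (E26, R41), (E26, R41) ✓
(Origin=G67, Gate=Z34): rows 4, 7 → {Pilot,Aircraft} = (E73, R58), (E73, R58) ✓
(Origin=G67, Gate=Z91): row 5 → {Pilot,Aircraft} = (E22, R26) ✓
(Origin=G49, Gate=Z34): row 6 → {Pilot,Aircraft} = (E87, R39) ✓
(Origin=G51, Gate=Z30): rows 8, 15 → {Pilot,Aircraft} = (E85, R36), (E85, R36) ✓
(Origin=G62, Gate=Z30): row 9 → {Pilot,Aircraft} = (E28, R62) ✓
(Origin=G62, Gate=Z74): row 10 → {Pilot,Aircraft} = (E79, R73) ✓
(Origin=G67, Gate=Z43): row 11 → {Pilot,Aircraft} = (E79, R56) ✓
(Origin=G49, Gate=Z91): row 12 → {Pilot,Aircraft} = (E16, R80) ✓
(Origin=G49, Gate=Z74): row 17 → {Pilot,Aircraft} = (E88, R38) ✓
Two rows agree on {Origin, Gate} but differ on {Pilot, Aircraft}, so {Origin, Gate} → {Pilot, Aircraft} does not hold.

No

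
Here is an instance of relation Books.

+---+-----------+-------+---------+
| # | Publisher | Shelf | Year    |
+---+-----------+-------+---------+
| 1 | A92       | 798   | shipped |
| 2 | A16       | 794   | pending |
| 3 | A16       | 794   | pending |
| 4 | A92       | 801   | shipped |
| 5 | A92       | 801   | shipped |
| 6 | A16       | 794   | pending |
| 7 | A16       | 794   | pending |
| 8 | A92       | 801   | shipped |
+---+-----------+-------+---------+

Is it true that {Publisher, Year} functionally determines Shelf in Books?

(Publisher=A92, Year=shipped): rows 1, 4, 5, 8 → Shelf takes values {798, 801} — violation
(Publisher=A16, Year=pending): rows 2, 3, 6, 7 → Shelf = 794, 794, 794, 794 ✓
Two rows agree on {Publisher, Year} but differ on Shelf, so {Publisher, Year} → Shelf does not hold.

No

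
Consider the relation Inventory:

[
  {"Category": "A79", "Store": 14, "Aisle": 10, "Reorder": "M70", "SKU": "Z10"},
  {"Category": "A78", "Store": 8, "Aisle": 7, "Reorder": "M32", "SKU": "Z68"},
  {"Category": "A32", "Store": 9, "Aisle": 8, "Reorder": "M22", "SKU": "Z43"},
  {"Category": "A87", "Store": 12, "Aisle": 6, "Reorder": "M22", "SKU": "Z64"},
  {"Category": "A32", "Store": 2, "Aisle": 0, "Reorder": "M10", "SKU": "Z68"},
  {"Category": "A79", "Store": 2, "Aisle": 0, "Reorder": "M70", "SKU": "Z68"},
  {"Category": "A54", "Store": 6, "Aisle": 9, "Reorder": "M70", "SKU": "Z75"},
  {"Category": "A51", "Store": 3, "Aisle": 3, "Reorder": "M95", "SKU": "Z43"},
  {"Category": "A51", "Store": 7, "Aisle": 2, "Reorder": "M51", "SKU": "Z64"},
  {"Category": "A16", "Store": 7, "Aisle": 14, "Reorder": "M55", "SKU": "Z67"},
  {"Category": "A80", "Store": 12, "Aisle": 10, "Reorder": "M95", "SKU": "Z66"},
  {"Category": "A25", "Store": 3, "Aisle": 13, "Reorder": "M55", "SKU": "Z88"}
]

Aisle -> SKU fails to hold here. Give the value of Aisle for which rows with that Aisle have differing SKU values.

Aisle=10: 2 rows → SKU takes values {Z10, Z66} — violation
Aisle=7: 1 row → SKU = Z68 ✓
Aisle=8: 1 row → SKU = Z43 ✓
Aisle=6: 1 row → SKU = Z64 ✓
Aisle=0: 2 rows → SKU = Z68, Z68 ✓
Aisle=9: 1 row → SKU = Z75 ✓
Aisle=3: 1 row → SKU = Z43 ✓
Aisle=2: 1 row → SKU = Z64 ✓
Aisle=14: 1 row → SKU = Z67 ✓
Aisle=13: 1 row → SKU = Z88 ✓
The only Aisle value with inconsistent SKU is Aisle=10.

10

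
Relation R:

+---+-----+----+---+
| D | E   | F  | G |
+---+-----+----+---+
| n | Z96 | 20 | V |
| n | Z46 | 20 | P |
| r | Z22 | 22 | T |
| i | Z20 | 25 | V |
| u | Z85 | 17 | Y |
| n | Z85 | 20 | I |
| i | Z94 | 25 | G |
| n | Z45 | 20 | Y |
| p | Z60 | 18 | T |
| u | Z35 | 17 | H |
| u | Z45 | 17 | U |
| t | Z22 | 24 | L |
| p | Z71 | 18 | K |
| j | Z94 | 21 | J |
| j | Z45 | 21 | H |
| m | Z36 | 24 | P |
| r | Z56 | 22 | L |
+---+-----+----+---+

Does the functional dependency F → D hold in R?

F=20: 4 rows → D = n, n, n, n ✓
F=22: 2 rows → D = r, r ✓
F=25: 2 rows → D = i, i ✓
F=17: 3 rows → D = u, u, u ✓
F=18: 2 rows → D = p, p ✓
F=24: 2 rows → D takes values {t, m} — violation
F=21: 2 rows → D = j, j ✓
Two rows agree on F but differ on D, so F → D does not hold.

No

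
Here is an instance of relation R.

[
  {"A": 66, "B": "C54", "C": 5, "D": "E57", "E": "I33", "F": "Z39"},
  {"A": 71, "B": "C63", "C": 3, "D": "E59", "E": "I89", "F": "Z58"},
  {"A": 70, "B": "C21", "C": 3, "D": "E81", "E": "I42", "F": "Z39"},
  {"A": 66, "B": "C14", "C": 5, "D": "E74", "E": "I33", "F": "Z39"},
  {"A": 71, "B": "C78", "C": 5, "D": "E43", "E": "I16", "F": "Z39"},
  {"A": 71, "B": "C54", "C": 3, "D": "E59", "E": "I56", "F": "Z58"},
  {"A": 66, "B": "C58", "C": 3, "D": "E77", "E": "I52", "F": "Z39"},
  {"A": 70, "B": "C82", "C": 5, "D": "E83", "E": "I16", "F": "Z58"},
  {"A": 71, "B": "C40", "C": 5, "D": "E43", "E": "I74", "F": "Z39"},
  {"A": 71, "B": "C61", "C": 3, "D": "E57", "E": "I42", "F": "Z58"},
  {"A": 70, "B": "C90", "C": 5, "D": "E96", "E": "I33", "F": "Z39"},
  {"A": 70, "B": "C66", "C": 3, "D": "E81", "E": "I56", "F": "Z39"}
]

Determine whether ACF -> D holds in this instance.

No

(A=66, C=5, F=Z39): 2 rows → D takes values {E57, E74} — violation
(A=71, C=3, F=Z58): 3 rows → D takes values {E59, E57} — violation
(A=70, C=3, F=Z39): 2 rows → D = E81, E81 ✓
(A=71, C=5, F=Z39): 2 rows → D = E43, E43 ✓
(A=66, C=3, F=Z39): 1 row → D = E77 ✓
(A=70, C=5, F=Z58): 1 row → D = E83 ✓
(A=70, C=5, F=Z39): 1 row → D = E96 ✓
Two rows agree on ACF but differ on D, so ACF -> D does not hold.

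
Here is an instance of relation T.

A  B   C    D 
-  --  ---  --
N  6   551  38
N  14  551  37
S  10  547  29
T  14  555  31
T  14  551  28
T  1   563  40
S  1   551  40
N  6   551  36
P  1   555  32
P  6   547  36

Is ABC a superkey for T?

Two distinct rows share (A=N, B=6, C=551), so ABC does not determine every attribute — not a superkey.

No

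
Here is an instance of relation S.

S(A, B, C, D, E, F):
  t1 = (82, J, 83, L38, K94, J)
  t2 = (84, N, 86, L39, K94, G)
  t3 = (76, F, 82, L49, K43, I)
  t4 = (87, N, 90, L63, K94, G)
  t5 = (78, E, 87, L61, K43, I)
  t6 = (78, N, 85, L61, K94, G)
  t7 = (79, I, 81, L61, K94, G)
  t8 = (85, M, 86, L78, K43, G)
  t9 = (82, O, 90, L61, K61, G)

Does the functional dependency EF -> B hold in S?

(E=K94, F=J): row 1 → B = J ✓
(E=K94, F=G): rows 2, 4, 6, 7 → B takes values {N, I} — violation
(E=K43, F=I): rows 3, 5 → B takes values {F, E} — violation
(E=K43, F=G): row 8 → B = M ✓
(E=K61, F=G): row 9 → B = O ✓
Two rows agree on EF but differ on B, so EF -> B does not hold.

No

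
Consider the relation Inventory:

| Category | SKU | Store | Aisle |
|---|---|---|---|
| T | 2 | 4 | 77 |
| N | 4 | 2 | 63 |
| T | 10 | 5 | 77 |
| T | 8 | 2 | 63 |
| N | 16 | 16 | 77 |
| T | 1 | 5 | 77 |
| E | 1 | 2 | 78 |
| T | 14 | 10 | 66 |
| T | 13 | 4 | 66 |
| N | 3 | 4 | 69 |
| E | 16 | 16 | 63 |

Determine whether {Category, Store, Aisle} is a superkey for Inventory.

Two distinct rows share (Category=T, Store=5, Aisle=77), so {Category, Store, Aisle} does not determine every attribute — not a superkey.

No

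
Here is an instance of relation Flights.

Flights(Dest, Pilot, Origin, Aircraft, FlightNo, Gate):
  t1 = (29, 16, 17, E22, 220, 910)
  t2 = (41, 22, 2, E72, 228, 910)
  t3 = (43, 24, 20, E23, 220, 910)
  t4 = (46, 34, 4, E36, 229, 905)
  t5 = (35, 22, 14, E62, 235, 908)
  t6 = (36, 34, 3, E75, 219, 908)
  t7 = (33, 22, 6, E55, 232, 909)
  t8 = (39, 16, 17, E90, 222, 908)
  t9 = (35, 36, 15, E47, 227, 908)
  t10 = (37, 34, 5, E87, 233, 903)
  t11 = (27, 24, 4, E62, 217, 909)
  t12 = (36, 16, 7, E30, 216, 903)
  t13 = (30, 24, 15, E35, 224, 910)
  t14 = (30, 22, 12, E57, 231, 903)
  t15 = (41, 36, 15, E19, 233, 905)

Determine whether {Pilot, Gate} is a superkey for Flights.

Rows 3 and 13 have the same {Pilot, Gate} value (Pilot=24, Gate=910) but are distinct tuples, so {Pilot, Gate} does not determine every attribute — not a superkey.

No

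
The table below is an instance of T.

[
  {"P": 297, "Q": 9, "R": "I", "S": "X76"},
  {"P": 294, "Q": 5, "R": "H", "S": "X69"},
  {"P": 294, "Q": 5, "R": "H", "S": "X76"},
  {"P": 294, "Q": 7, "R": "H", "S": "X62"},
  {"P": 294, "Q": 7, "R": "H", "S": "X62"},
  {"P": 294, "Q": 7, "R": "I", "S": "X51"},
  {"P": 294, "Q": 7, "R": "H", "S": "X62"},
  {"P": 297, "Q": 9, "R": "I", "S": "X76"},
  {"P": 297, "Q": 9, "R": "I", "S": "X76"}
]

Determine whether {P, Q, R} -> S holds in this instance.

No

(P=297, Q=9, R=I): 3 rows → S = X76, X76, X76 ✓
(P=294, Q=5, R=H): 2 rows → S takes values {X69, X76} — violation
(P=294, Q=7, R=H): 3 rows → S = X62, X62, X62 ✓
(P=294, Q=7, R=I): 1 row → S = X51 ✓
Two rows agree on {P, Q, R} but differ on S, so {P, Q, R} -> S does not hold.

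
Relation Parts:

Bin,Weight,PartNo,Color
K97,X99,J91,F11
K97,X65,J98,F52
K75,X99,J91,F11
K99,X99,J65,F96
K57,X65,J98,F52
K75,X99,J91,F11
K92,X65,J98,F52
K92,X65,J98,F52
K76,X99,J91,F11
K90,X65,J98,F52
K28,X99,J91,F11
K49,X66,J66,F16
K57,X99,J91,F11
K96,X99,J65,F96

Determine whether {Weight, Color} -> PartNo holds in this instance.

Yes

(Weight=X99, Color=F11): 6 rows → PartNo = J91, J91, J91, J91, J91, J91 ✓
(Weight=X65, Color=F52): 5 rows → PartNo = J98, J98, J98, J98, J98 ✓
(Weight=X99, Color=F96): 2 rows → PartNo = J65, J65 ✓
(Weight=X66, Color=F16): 1 row → PartNo = J66 ✓
Every {Weight, Color} value is associated with a single PartNo value, so {Weight, Color} -> PartNo holds.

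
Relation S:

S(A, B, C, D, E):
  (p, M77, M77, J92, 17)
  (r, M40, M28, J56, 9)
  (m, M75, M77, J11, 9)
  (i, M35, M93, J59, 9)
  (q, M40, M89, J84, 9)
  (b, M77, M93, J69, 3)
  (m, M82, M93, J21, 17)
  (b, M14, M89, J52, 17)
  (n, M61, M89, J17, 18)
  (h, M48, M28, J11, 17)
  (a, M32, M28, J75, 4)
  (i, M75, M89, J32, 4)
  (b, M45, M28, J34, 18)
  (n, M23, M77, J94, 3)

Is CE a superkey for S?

Yes

All 14 rows have distinct CE values, so CE → (all attributes) holds and CE is a superkey.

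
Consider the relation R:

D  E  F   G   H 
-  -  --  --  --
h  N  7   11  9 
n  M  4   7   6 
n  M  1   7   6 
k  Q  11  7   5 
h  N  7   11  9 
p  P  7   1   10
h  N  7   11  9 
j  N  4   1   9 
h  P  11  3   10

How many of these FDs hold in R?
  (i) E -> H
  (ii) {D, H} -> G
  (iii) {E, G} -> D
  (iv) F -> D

3

(i) E -> H: every LHS value maps to a single RHS value — holds.
(ii) {D, H} -> G: every LHS value maps to a single RHS value — holds.
(iii) {E, G} -> D: every LHS value maps to a single RHS value — holds.
(iv) F -> D: F=7: 4 rows → D takes values {h, p} — violation; F=4: 2 rows → D takes values {n, j} — violation; F=11: 2 rows → D takes values {k, h} — violation — fails.
3 of the 4 dependencies hold.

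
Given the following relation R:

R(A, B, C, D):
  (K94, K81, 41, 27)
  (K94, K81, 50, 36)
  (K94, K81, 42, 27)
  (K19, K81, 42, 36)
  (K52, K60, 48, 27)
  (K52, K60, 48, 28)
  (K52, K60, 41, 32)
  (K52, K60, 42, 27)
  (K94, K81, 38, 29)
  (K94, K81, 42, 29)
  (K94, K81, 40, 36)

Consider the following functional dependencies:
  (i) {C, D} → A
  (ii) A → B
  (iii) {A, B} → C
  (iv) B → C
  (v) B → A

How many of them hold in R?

1

(i) {C, D} → A: (C=42, D=27): 2 rows → A takes values {K94, K52} — violation — fails.
(ii) A → B: every LHS value maps to a single RHS value — holds.
(iii) {A, B} → C: (A=K94, B=K81): 6 rows → C takes values {41, 50, 42, 38, 40} — violation; (A=K52, B=K60): 4 rows → C takes values {48, 41, 42} — violation — fails.
(iv) B → C: B=K81: 7 rows → C takes values {41, 50, 42, 38, 40} — violation; B=K60: 4 rows → C takes values {48, 41, 42} — violation — fails.
(v) B → A: B=K81: 7 rows → A takes values {K94, K19} — violation — fails.
1 of the 5 dependencies holds.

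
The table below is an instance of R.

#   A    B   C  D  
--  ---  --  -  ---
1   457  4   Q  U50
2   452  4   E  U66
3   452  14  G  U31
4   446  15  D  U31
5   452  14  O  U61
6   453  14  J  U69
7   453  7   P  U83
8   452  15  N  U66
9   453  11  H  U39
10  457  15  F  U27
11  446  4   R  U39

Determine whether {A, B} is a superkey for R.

Rows 3 and 5 have the same {A, B} value (A=452, B=14) but are distinct tuples, so {A, B} does not determine every attribute — not a superkey.

No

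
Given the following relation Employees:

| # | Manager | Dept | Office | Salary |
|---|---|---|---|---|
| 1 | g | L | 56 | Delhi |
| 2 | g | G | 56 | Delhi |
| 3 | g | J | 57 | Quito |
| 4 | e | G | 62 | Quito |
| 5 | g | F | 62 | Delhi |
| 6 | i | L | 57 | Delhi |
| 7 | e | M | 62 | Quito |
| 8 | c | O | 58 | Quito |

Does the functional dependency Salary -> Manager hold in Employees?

Salary=Delhi: rows 1, 2, 5, 6 → Manager takes values {g, i} — violation
Salary=Quito: rows 3, 4, 7, 8 → Manager takes values {g, e, c} — violation
Two rows agree on Salary but differ on Manager, so Salary -> Manager does not hold.

No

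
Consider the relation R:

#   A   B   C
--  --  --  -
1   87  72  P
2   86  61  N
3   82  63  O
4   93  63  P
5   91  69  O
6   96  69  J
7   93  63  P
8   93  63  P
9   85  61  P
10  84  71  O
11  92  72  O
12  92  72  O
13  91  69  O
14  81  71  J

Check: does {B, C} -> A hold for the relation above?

Yes

(B=72, C=P): row 1 → A = 87 ✓
(B=61, C=N): row 2 → A = 86 ✓
(B=63, C=O): row 3 → A = 82 ✓
(B=63, C=P): rows 4, 7, 8 → A = 93, 93, 93 ✓
(B=69, C=O): rows 5, 13 → A = 91, 91 ✓
(B=69, C=J): row 6 → A = 96 ✓
(B=61, C=P): row 9 → A = 85 ✓
(B=71, C=O): row 10 → A = 84 ✓
(B=72, C=O): rows 11, 12 → A = 92, 92 ✓
(B=71, C=J): row 14 → A = 81 ✓
Every {B, C} value is associated with a single A value, so {B, C} -> A holds.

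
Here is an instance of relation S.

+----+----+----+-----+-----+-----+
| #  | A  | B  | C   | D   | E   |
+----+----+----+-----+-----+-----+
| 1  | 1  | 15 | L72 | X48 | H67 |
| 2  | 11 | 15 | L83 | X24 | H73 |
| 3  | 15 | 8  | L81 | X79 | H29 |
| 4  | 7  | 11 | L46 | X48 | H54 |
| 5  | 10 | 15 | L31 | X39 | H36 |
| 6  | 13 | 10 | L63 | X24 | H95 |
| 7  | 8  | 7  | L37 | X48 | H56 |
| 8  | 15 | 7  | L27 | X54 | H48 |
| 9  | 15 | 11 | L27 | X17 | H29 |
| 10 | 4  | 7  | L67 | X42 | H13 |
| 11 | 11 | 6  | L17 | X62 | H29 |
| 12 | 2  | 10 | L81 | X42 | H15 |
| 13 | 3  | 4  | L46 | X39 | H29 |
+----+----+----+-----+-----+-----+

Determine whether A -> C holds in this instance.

A=1: row 1 → C = L72 ✓
A=11: rows 2, 11 → C takes values {L83, L17} — violation
A=15: rows 3, 8, 9 → C takes values {L81, L27} — violation
A=7: row 4 → C = L46 ✓
A=10: row 5 → C = L31 ✓
A=13: row 6 → C = L63 ✓
A=8: row 7 → C = L37 ✓
A=4: row 10 → C = L67 ✓
A=2: row 12 → C = L81 ✓
A=3: row 13 → C = L46 ✓
Two rows agree on A but differ on C, so A -> C does not hold.

No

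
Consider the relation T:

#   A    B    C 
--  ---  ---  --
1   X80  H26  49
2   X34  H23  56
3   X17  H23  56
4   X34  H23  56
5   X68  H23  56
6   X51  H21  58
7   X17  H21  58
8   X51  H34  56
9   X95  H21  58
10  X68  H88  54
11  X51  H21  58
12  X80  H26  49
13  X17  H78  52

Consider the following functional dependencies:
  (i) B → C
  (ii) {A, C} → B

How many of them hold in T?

(i) B → C: every LHS value maps to a single RHS value — holds.
(ii) {A, C} → B: every LHS value maps to a single RHS value — holds.
2 of the 2 dependencies hold.

2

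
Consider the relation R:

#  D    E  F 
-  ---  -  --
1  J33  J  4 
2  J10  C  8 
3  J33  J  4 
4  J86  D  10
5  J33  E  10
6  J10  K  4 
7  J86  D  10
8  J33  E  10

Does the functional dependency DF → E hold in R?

Yes

(D=J33, F=4): rows 1, 3 → E = J, J ✓
(D=J10, F=8): row 2 → E = C ✓
(D=J86, F=10): rows 4, 7 → E = D, D ✓
(D=J33, F=10): rows 5, 8 → E = E, E ✓
(D=J10, F=4): row 6 → E = K ✓
Every DF value is associated with a single E value, so DF → E holds.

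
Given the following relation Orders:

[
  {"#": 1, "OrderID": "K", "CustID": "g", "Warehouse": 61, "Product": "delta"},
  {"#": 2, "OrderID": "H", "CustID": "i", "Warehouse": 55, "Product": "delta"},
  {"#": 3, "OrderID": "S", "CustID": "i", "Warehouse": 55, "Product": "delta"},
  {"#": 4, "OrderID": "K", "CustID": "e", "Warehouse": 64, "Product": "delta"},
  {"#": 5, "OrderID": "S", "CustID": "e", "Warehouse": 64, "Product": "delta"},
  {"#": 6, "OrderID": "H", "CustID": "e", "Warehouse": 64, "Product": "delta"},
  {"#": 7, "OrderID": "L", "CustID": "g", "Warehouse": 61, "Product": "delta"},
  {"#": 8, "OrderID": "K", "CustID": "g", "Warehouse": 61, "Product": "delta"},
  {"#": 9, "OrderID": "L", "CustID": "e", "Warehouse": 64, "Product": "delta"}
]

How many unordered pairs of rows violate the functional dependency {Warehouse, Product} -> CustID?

(Warehouse=61, Product=delta): all 3 rows agree on CustID — 0 pairs.
(Warehouse=55, Product=delta): all 2 rows agree on CustID — 0 pairs.
(Warehouse=64, Product=delta): all 4 rows agree on CustID — 0 pairs.

0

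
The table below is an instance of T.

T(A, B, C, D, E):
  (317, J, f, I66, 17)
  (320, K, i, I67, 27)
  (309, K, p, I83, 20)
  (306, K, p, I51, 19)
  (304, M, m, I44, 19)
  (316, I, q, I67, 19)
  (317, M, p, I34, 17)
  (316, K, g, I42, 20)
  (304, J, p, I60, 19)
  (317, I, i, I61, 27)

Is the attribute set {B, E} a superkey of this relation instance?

Two distinct rows share (B=K, E=20), so {B, E} does not determine every attribute — not a superkey.

No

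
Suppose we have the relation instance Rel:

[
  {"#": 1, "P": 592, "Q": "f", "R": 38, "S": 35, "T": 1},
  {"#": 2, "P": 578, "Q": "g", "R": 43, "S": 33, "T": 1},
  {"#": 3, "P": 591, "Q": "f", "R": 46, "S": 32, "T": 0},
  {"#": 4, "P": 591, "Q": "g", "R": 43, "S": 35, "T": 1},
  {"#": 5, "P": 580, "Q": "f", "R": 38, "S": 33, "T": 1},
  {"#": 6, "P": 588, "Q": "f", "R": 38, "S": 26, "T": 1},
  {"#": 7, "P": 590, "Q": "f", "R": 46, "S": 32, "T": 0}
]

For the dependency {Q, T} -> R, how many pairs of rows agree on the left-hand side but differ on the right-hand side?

(Q=f, T=1): all 3 rows agree on R — 0 pairs.
(Q=g, T=1): all 2 rows agree on R — 0 pairs.
(Q=f, T=0): all 2 rows agree on R — 0 pairs.

0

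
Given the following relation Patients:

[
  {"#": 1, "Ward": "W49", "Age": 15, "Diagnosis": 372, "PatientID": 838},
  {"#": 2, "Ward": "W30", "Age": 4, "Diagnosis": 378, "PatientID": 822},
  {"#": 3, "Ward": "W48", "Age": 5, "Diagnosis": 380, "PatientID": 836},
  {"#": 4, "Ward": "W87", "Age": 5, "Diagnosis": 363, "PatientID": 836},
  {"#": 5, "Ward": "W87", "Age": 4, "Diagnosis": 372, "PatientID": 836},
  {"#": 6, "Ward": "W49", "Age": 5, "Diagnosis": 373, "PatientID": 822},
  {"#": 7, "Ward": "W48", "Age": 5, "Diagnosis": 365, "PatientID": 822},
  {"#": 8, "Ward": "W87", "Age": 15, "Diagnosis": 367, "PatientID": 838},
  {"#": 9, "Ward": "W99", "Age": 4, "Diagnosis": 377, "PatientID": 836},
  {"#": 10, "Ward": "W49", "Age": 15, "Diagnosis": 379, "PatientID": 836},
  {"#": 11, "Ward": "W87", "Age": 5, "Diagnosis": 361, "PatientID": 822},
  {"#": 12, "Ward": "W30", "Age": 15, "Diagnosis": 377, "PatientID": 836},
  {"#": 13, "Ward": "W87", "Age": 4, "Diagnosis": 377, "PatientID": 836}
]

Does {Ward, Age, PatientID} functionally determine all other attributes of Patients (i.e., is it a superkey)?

No

Rows 5 and 13 have the same {Ward, Age, PatientID} value (Ward=W87, Age=4, PatientID=836) but are distinct tuples, so {Ward, Age, PatientID} does not determine every attribute — not a superkey.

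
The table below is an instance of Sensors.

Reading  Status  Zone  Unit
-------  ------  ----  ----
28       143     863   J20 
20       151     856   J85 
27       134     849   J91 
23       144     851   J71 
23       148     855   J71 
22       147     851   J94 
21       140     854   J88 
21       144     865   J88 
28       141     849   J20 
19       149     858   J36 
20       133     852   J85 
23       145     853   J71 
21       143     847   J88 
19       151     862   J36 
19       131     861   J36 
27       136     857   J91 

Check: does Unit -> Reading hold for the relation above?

Yes

Unit=J20: 2 rows → Reading = 28, 28 ✓
Unit=J85: 2 rows → Reading = 20, 20 ✓
Unit=J91: 2 rows → Reading = 27, 27 ✓
Unit=J71: 3 rows → Reading = 23, 23, 23 ✓
Unit=J94: 1 row → Reading = 22 ✓
Unit=J88: 3 rows → Reading = 21, 21, 21 ✓
Unit=J36: 3 rows → Reading = 19, 19, 19 ✓
Every Unit value is associated with a single Reading value, so Unit -> Reading holds.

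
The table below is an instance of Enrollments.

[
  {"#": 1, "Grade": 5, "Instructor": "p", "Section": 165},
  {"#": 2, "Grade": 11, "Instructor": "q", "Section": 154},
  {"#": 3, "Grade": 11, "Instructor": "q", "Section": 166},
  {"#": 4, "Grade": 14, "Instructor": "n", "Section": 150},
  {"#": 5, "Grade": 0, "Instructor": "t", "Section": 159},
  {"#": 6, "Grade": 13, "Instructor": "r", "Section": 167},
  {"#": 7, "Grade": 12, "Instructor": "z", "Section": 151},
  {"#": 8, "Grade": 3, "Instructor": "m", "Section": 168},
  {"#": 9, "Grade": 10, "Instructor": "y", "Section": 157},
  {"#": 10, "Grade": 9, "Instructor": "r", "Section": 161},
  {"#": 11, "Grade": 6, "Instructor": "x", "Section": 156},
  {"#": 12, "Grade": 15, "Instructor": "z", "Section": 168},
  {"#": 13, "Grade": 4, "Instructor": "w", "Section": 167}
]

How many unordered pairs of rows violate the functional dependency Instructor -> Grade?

Instructor=q: all 2 rows agree on Grade — 0 pairs.
Instructor=r: violating pairs (6,10) — 1 pair.
Instructor=z: violating pairs (7,12) — 1 pair.

2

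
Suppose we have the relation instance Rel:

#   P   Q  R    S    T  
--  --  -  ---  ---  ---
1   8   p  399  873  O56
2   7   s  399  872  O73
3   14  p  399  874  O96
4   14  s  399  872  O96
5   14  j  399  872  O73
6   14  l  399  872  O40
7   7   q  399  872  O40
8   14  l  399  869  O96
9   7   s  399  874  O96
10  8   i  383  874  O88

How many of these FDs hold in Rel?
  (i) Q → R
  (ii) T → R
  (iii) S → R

2

(i) Q → R: every LHS value maps to a single RHS value — holds.
(ii) T → R: every LHS value maps to a single RHS value — holds.
(iii) S → R: S=874: rows 3, 9, 10 → R takes values {399, 383} — violation — fails.
2 of the 3 dependencies hold.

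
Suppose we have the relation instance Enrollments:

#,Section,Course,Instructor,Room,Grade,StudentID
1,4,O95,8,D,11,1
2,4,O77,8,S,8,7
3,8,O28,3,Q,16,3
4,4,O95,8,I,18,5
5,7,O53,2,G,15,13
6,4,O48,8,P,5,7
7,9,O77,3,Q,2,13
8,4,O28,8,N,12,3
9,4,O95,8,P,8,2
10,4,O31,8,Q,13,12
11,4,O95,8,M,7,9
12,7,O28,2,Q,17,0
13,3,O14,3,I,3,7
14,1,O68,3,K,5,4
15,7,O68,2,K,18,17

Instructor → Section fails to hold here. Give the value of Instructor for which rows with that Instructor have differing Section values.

Instructor=8: rows 1, 2, 4, 6, 8, 9, 10, 11 → Section = 4, 4, 4, 4, 4, 4, 4, 4 ✓
Instructor=3: rows 3, 7, 13, 14 → Section takes values {8, 9, 3, 1} — violation
Instructor=2: rows 5, 12, 15 → Section = 7, 7, 7 ✓
The only Instructor value with inconsistent Section is Instructor=3.

3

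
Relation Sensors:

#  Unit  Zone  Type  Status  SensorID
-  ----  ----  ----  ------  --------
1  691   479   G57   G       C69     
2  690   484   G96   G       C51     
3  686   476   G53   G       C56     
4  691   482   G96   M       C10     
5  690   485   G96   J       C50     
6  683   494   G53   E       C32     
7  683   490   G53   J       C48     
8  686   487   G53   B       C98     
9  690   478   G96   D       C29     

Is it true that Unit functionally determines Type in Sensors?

Unit=691: rows 1, 4 → Type takes values {G57, G96} — violation
Unit=690: rows 2, 5, 9 → Type = G96, G96, G96 ✓
Unit=686: rows 3, 8 → Type = G53, G53 ✓
Unit=683: rows 6, 7 → Type = G53, G53 ✓
Two rows agree on Unit but differ on Type, so Unit -> Type does not hold.

No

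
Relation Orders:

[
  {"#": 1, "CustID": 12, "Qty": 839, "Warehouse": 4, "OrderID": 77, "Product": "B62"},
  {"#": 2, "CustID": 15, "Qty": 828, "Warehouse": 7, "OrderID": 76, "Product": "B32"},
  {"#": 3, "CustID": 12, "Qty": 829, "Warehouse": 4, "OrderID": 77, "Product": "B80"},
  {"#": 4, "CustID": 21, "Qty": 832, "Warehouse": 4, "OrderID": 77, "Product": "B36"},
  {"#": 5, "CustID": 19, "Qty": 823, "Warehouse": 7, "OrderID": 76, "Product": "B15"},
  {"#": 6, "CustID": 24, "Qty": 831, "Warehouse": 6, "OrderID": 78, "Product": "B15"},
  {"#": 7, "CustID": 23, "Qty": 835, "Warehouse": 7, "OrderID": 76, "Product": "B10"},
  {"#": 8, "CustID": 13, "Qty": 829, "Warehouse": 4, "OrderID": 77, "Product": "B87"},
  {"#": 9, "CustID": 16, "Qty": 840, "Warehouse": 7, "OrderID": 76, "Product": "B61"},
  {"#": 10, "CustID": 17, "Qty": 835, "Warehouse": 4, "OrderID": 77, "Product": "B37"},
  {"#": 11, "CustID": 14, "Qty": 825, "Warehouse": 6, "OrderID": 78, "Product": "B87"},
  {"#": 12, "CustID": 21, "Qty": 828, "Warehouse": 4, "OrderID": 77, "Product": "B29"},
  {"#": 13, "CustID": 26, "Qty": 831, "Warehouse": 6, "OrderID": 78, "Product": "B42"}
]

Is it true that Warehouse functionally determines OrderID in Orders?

Warehouse=4: rows 1, 3, 4, 8, 10, 12 → OrderID = 77, 77, 77, 77, 77, 77 ✓
Warehouse=7: rows 2, 5, 7, 9 → OrderID = 76, 76, 76, 76 ✓
Warehouse=6: rows 6, 11, 13 → OrderID = 78, 78, 78 ✓
Every Warehouse value is associated with a single OrderID value, so Warehouse → OrderID holds.

Yes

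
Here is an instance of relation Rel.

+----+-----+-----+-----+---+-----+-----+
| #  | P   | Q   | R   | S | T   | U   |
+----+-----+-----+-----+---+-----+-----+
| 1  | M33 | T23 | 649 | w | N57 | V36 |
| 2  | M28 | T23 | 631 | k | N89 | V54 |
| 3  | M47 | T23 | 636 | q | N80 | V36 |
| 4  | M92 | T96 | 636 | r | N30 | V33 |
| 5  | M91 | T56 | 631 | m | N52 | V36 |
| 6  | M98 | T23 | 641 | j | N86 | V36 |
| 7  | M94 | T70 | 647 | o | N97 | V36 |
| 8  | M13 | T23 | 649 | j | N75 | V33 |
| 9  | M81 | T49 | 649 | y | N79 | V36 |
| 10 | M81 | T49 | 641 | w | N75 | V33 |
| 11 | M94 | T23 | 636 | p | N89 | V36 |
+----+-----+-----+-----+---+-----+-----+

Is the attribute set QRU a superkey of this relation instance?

Rows 3 and 11 have the same QRU value (Q=T23, R=636, U=V36) but are distinct tuples, so QRU does not determine every attribute — not a superkey.

No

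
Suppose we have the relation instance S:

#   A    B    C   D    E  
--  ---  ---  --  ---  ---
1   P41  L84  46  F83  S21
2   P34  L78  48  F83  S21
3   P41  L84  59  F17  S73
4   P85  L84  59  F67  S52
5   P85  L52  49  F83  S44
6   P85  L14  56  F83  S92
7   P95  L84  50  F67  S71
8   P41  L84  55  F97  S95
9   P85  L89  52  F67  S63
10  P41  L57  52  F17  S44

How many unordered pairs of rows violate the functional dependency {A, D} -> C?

3

(A=P41, D=F17): violating pairs (3,10) — 1 pair.
(A=P85, D=F67): violating pairs (4,9) — 1 pair.
(A=P85, D=F83): violating pairs (5,6) — 1 pair.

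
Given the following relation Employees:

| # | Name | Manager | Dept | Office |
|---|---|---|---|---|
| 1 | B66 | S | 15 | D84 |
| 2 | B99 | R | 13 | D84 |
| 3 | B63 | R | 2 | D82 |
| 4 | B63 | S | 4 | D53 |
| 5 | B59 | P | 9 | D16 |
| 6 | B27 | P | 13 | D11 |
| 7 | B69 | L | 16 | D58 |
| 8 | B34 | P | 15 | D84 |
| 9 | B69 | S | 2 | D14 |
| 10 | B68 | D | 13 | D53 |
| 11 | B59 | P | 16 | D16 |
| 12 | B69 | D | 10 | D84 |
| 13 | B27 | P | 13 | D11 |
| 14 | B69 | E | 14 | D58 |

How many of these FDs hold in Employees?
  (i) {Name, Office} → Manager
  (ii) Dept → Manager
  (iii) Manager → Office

0

(i) {Name, Office} → Manager: (Name=B69, Office=D58): rows 7, 14 → Manager takes values {L, E} — violation — fails.
(ii) Dept → Manager: Dept=15: rows 1, 8 → Manager takes values {S, P} — violation; Dept=13: rows 2, 6, 10, 13 → Manager takes values {R, P, D} — violation; Dept=2: rows 3, 9 → Manager takes values {R, S} — violation; Dept=16: rows 7, 11 → Manager takes values {L, P} — violation — fails.
(iii) Manager → Office: Manager=S: rows 1, 4, 9 → Office takes values {D84, D53, D14} — violation; Manager=R: rows 2, 3 → Office takes values {D84, D82} — violation; Manager=P: rows 5, 6, 8, 11, 13 → Office takes values {D16, D11, D84} — violation; Manager=D: rows 10, 12 → Office takes values {D53, D84} — violation — fails.
None of the 3 dependencies hold.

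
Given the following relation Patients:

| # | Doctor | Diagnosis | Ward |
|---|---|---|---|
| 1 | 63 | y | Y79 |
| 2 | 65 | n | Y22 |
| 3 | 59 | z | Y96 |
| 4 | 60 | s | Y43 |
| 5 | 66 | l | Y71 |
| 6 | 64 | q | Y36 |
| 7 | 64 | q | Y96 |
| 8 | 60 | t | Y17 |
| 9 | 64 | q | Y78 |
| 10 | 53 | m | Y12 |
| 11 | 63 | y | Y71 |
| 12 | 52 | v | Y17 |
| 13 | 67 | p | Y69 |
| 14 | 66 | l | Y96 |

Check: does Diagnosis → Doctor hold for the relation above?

Yes

Diagnosis=y: rows 1, 11 → Doctor = 63, 63 ✓
Diagnosis=n: row 2 → Doctor = 65 ✓
Diagnosis=z: row 3 → Doctor = 59 ✓
Diagnosis=s: row 4 → Doctor = 60 ✓
Diagnosis=l: rows 5, 14 → Doctor = 66, 66 ✓
Diagnosis=q: rows 6, 7, 9 → Doctor = 64, 64, 64 ✓
Diagnosis=t: row 8 → Doctor = 60 ✓
Diagnosis=m: row 10 → Doctor = 53 ✓
Diagnosis=v: row 12 → Doctor = 52 ✓
Diagnosis=p: row 13 → Doctor = 67 ✓
Every Diagnosis value is associated with a single Doctor value, so Diagnosis → Doctor holds.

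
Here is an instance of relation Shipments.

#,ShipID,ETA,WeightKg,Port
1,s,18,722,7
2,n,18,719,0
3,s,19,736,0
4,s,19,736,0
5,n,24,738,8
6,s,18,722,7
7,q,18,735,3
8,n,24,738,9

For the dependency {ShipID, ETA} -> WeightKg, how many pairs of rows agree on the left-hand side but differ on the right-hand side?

(ShipID=s, ETA=18): all 2 rows agree on WeightKg — 0 pairs.
(ShipID=s, ETA=19): all 2 rows agree on WeightKg — 0 pairs.
(ShipID=n, ETA=24): all 2 rows agree on WeightKg — 0 pairs.

0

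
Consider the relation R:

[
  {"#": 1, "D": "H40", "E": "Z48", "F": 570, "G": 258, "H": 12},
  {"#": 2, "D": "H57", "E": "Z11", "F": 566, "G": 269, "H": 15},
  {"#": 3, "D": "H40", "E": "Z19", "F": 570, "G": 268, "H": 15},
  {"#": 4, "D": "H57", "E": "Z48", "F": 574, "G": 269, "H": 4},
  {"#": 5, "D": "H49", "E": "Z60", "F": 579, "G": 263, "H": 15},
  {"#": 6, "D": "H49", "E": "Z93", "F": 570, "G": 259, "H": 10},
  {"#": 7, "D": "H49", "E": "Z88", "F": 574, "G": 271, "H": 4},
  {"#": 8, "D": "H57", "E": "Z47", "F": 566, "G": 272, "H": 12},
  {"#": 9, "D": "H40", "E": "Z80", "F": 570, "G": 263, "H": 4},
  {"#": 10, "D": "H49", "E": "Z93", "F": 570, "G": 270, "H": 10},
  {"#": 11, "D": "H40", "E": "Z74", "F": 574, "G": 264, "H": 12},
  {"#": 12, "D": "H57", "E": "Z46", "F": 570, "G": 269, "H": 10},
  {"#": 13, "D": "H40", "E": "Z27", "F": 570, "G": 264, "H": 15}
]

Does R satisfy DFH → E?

(D=H40, F=570, H=12): row 1 → E = Z48 ✓
(D=H57, F=566, H=15): row 2 → E = Z11 ✓
(D=H40, F=570, H=15): rows 3, 13 → E takes values {Z19, Z27} — violation
(D=H57, F=574, H=4): row 4 → E = Z48 ✓
(D=H49, F=579, H=15): row 5 → E = Z60 ✓
(D=H49, F=570, H=10): rows 6, 10 → E = Z93, Z93 ✓
(D=H49, F=574, H=4): row 7 → E = Z88 ✓
(D=H57, F=566, H=12): row 8 → E = Z47 ✓
(D=H40, F=570, H=4): row 9 → E = Z80 ✓
(D=H40, F=574, H=12): row 11 → E = Z74 ✓
(D=H57, F=570, H=10): row 12 → E = Z46 ✓
Two rows agree on DFH but differ on E, so DFH → E does not hold.

No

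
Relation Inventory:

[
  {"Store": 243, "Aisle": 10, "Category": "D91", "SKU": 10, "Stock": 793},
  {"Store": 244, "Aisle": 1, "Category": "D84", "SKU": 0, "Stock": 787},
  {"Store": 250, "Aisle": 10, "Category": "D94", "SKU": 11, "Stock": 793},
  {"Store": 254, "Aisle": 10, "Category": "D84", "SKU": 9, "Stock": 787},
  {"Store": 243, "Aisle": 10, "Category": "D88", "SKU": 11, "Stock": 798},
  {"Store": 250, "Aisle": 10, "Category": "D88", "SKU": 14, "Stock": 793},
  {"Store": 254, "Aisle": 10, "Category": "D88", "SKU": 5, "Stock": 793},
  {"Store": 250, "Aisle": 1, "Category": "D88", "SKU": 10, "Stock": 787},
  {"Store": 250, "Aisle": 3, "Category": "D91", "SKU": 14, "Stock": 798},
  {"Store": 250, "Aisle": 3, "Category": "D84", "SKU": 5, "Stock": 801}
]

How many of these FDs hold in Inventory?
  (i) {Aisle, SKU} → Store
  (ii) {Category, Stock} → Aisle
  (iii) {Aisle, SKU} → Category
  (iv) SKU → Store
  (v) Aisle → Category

0

(i) {Aisle, SKU} → Store: (Aisle=10, SKU=11): 2 rows → Store takes values {250, 243} — violation — fails.
(ii) {Category, Stock} → Aisle: (Category=D84, Stock=787): 2 rows → Aisle takes values {1, 10} — violation — fails.
(iii) {Aisle, SKU} → Category: (Aisle=10, SKU=11): 2 rows → Category takes values {D94, D88} — violation — fails.
(iv) SKU → Store: SKU=10: 2 rows → Store takes values {243, 250} — violation; SKU=11: 2 rows → Store takes values {250, 243} — violation; SKU=5: 2 rows → Store takes values {254, 250} — violation — fails.
(v) Aisle → Category: Aisle=10: 6 rows → Category takes values {D91, D94, D84, D88} — violation; Aisle=1: 2 rows → Category takes values {D84, D88} — violation; Aisle=3: 2 rows → Category takes values {D91, D84} — violation — fails.
None of the 5 dependencies hold.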